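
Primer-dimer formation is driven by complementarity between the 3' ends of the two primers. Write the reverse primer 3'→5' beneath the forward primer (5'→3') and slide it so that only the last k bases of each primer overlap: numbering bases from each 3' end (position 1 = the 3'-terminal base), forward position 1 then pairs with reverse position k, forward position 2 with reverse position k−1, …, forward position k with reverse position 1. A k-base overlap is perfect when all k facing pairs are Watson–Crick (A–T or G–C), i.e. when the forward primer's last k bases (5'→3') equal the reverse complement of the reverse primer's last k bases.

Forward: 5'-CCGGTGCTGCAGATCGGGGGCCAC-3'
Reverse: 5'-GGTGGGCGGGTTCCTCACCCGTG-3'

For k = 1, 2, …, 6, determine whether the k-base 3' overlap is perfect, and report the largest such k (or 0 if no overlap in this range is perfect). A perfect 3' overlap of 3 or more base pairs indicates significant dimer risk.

Longest perfect overlap: 3 complementary base pairs; significant dimer risk (threshold 3).

Last 6 bases (5'→3') — forward …GGCCAC, reverse …CCCGTG.
Reverse complement of the reverse primer's last 6 bases: CACGGG; its first k bases are the reverse complement of the reverse primer's last k bases, so a perfect k-base overlap needs the forward primer's last k bases to equal them.
Comparing (forward last k vs required): k=1: C vs C ✓; k=2: AC vs CA ✗; k=3: CAC vs CAC ✓; k=4: CCAC vs CACG ✗; k=5: GCCAC vs CACGG ✗; k=6: GGCCAC vs CACGGG ✗.
Perfect overlaps at k = 1, 3; the largest is 3.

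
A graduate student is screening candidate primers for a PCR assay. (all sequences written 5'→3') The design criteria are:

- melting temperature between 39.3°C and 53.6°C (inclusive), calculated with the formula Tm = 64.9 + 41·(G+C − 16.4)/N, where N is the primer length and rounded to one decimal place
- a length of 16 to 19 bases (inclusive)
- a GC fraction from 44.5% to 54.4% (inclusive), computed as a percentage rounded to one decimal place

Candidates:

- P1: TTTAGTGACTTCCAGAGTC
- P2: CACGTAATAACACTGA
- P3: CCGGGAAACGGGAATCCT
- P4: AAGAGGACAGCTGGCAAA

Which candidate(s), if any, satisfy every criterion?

P1 (19 nt, A=4 T=7 G=4 C=4): Tm = 64.9 + 41·(8 − 16.4)/19 = 46.8°C ✓; length 19 ✓; GC 8/19 = 42.1%, outside 44.5–54.4% ✗ — fails.
P2 (16 nt, A=7 T=3 G=2 C=4): Tm = 64.9 + 41·(6 − 16.4)/16 = 38.3°C, outside 39.3–53.6°C ✗; length 16 ✓; GC 6/16 = 37.5%, outside 44.5–54.4% ✗ — fails.
P3 (18 nt, A=5 T=2 G=6 C=5): Tm = 64.9 + 41·(11 − 16.4)/18 = 52.6°C ✓; length 18 ✓; GC 11/18 = 61.1%, outside 44.5–54.4% ✗ — fails.
P4 (18 nt, A=8 T=1 G=6 C=3): Tm = 64.9 + 41·(9 − 16.4)/18 = 48.0°C ✓; length 18 ✓; GC 9/18 = 50.0% ✓ — passes.

P4 only.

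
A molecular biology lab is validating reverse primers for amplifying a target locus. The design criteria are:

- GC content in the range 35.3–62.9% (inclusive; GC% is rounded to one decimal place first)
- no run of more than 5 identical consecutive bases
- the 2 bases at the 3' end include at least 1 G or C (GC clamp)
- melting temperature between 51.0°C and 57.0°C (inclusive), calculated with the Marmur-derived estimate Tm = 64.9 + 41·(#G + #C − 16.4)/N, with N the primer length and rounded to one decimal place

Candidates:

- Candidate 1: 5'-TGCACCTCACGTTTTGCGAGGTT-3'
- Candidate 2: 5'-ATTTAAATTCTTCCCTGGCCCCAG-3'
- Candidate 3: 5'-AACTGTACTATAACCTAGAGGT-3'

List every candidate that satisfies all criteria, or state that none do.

Candidate 1 (23 nt, A=3 T=8 G=6 C=6): GC 12/23 = 52.2% ✓; longest run = 4 ✓; 3' end TT has 0 G/C, need ≥1 ✗; Tm = 64.9 + 41·(12 − 16.4)/23 = 57.1°C, outside 51.0–57.0°C ✗ — fails.
Candidate 2 (24 nt, A=5 T=8 G=3 C=8): GC 11/24 = 45.8% ✓; longest run = 4 ✓; 3' end AG has 1 G/C ✓; Tm = 64.9 + 41·(11 − 16.4)/24 = 55.7°C ✓ — passes.
Candidate 3 (22 nt, A=8 T=6 G=4 C=4): GC 8/22 = 36.4% ✓; longest run = 2 ✓; 3' end GT has 1 G/C ✓; Tm = 64.9 + 41·(8 − 16.4)/22 = 49.2°C, outside 51.0–57.0°C ✗ — fails.

Candidate 2 only.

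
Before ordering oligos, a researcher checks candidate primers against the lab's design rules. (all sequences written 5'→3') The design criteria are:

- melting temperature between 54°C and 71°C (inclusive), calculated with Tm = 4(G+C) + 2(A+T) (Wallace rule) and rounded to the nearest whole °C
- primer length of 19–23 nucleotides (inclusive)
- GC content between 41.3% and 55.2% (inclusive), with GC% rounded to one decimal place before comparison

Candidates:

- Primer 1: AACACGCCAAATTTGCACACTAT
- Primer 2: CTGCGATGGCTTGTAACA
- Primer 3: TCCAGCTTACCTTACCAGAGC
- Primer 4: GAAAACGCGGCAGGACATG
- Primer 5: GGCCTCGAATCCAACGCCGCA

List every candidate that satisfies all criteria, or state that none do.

Primer 3 only.

Primer 1 (23 nt, A=9 T=5 G=2 C=7): Tm = 2·14 + 4·9 = 64°C ✓; length 23 ✓; GC 9/23 = 39.1%, outside 41.3–55.2% ✗ — fails.
Primer 2 (18 nt, A=4 T=5 G=5 C=4): Tm = 2·9 + 4·9 = 54°C ✓; length 18, outside 19–23 ✗; GC 9/18 = 50.0% ✓ — fails.
Primer 3 (21 nt, A=5 T=5 G=3 C=8): Tm = 2·10 + 4·11 = 64°C ✓; length 21 ✓; GC 11/21 = 52.4% ✓ — passes.
Primer 4 (19 nt, A=7 T=1 G=7 C=4): Tm = 2·8 + 4·11 = 60°C ✓; length 19 ✓; GC 11/19 = 57.9%, outside 41.3–55.2% ✗ — fails.
Primer 5 (21 nt, A=5 T=2 G=5 C=9): Tm = 2·7 + 4·14 = 70°C ✓; length 21 ✓; GC 14/21 = 66.7%, outside 41.3–55.2% ✗ — fails.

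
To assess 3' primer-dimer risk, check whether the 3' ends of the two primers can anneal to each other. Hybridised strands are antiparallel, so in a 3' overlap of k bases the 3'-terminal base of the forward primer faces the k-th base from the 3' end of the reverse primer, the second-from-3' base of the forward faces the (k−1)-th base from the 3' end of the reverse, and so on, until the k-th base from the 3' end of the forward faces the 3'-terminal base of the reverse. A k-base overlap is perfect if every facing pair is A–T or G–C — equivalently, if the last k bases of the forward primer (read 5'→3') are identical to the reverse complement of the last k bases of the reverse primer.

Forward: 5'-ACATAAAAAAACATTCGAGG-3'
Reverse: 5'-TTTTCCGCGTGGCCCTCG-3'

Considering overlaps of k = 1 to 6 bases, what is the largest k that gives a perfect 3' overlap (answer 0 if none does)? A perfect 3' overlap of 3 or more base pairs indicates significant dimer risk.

Longest perfect overlap: 5 complementary base pairs; significant dimer risk (threshold 3).

Last 6 bases (5'→3') — forward …TCGAGG, reverse …CCCTCG.
Reverse complement of the reverse primer's last 6 bases: CGAGGG; its first k bases are the reverse complement of the reverse primer's last k bases, so a perfect k-base overlap needs the forward primer's last k bases to equal them.
Comparing (forward last k vs required): k=1: G vs C ✗; k=2: GG vs CG ✗; k=3: AGG vs CGA ✗; k=4: GAGG vs CGAG ✗; k=5: CGAGG vs CGAGG ✓; k=6: TCGAGG vs CGAGGG ✗.
Only k = 5 is perfect, so the longest perfect 3' overlap is 5.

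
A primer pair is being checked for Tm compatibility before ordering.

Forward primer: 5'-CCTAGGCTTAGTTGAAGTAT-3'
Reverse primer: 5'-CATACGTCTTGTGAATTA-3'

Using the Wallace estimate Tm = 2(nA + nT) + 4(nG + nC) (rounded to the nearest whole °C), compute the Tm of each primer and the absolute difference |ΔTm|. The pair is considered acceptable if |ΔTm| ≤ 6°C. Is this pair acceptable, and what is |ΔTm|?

Forward: A=5 T=7 G=5 C=3 → Tm = 2·12 + 4·8 = 56°C.
Reverse: A=5 T=7 G=3 C=3 → Tm = 2·12 + 4·6 = 48°C.
|ΔTm| = |56 − 48| = 8°C, > 6°C.

|ΔTm| = 8°C; the pair is not acceptable.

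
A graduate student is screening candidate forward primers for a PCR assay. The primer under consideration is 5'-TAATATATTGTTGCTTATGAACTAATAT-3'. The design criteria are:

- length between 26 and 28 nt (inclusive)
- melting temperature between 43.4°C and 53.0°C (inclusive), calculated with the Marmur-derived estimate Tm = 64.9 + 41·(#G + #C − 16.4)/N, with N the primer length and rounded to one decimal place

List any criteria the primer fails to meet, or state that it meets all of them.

Base counts: A=10, T=13, G=3, C=2 (length 28).
length: length 28 ✓
Tm: Tm = 64.9 + 41·(5 − 16.4)/28 = 48.2°C ✓

Meets all criteria.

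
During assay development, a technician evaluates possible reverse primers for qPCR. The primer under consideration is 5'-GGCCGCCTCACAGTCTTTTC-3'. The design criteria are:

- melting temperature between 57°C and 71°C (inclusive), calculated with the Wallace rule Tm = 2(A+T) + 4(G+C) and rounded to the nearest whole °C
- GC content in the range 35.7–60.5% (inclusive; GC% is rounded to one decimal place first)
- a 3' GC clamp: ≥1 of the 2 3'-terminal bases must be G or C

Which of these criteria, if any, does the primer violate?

Base counts: A=2, T=6, G=4, C=8 (length 20).
Tm: Tm = 2·8 + 4·12 = 64°C ✓
GC content: GC 12/20 = 60.0% ✓
GC clamp: 3' end TC has 1 G/C ✓

Meets all criteria.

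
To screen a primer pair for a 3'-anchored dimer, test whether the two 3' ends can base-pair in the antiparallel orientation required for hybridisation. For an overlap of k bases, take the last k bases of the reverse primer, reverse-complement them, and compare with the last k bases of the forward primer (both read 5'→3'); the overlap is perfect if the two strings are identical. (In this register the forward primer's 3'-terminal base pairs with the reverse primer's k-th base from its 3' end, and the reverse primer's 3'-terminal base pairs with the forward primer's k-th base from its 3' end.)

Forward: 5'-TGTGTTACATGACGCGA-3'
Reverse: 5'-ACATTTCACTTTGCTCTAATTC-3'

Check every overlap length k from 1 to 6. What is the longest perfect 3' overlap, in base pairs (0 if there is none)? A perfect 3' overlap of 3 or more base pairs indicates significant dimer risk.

Last 6 bases (5'→3') — forward …ACGCGA, reverse …TAATTC.
Reverse complement of the reverse primer's last 6 bases: GAATTA; its first k bases are the reverse complement of the reverse primer's last k bases, so a perfect k-base overlap needs the forward primer's last k bases to equal them.
Comparing (forward last k vs required): k=1: A vs G ✗; k=2: GA vs GA ✓; k=3: CGA vs GAA ✗; k=4: GCGA vs GAAT ✗; k=5: CGCGA vs GAATT ✗; k=6: ACGCGA vs GAATTA ✗.
Only k = 2 is perfect, so the longest perfect 3' overlap is 2.

Longest perfect overlap: 2 complementary base pairs; below the dimer-risk threshold (threshold 3).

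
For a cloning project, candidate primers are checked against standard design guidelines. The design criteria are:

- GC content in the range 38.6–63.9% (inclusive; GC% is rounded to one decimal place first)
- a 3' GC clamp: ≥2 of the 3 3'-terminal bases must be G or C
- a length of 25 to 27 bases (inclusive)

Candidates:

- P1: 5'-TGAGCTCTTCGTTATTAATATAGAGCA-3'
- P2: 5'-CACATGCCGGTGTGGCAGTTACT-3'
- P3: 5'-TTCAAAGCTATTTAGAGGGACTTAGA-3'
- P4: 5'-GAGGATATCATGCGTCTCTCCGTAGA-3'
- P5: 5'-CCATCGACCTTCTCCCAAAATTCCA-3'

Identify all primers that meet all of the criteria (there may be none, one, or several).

P1 (27 nt, A=8 T=10 G=5 C=4): GC 9/27 = 33.3%, outside 38.6–63.9% ✗; 3' end GCA has 2 G/C ✓; length 27 ✓ — fails.
P2 (23 nt, A=4 T=6 G=7 C=6): GC 13/23 = 56.5% ✓; 3' end ACT has 1 G/C, need ≥2 ✗; length 23, outside 25–27 ✗ — fails.
P3 (26 nt, A=9 T=8 G=6 C=3): GC 9/26 = 34.6%, outside 38.6–63.9% ✗; 3' end AGA has 1 G/C, need ≥2 ✗; length 26 ✓ — fails.
P4 (26 nt, A=6 T=7 G=7 C=6): GC 13/26 = 50.0% ✓; 3' end AGA has 1 G/C, need ≥2 ✗; length 26 ✓ — fails.
P5 (25 nt, A=7 T=6 G=1 C=11): GC 12/25 = 48.0% ✓; 3' end CCA has 2 G/C ✓; length 25 ✓ — passes.

P5 only.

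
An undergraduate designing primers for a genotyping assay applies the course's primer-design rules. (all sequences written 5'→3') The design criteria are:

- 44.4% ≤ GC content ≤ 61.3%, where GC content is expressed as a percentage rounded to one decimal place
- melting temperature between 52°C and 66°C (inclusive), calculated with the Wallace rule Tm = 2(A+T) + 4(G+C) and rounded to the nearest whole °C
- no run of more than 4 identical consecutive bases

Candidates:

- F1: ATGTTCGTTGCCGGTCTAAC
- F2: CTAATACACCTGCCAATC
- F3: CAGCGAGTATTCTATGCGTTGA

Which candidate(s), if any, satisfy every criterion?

F1, F2 and F3.

F1 (20 nt, A=3 T=7 G=5 C=5): GC 10/20 = 50.0% ✓; Tm = 2·10 + 4·10 = 60°C ✓; longest run = 2 ✓ — passes.
F2 (18 nt, A=6 T=4 G=1 C=7): GC 8/18 = 44.4% ✓; Tm = 2·10 + 4·8 = 52°C ✓; longest run = 2 ✓ — passes.
F3 (22 nt, A=5 T=7 G=6 C=4): GC 10/22 = 45.5% ✓; Tm = 2·12 + 4·10 = 64°C ✓; longest run = 2 ✓ — passes.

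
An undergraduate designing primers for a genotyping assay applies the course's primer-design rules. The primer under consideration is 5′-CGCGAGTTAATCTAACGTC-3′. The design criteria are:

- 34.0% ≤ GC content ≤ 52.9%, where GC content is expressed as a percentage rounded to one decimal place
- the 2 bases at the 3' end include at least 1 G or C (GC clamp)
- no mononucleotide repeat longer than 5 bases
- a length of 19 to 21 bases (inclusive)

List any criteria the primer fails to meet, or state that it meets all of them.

Meets all criteria.

Base counts: A=5, T=5, G=4, C=5 (length 19).
GC content: GC 9/19 = 47.4% ✓
GC clamp: 3' end TC has 1 G/C ✓
homopolymer run: longest run = 2 ✓
length: length 19 ✓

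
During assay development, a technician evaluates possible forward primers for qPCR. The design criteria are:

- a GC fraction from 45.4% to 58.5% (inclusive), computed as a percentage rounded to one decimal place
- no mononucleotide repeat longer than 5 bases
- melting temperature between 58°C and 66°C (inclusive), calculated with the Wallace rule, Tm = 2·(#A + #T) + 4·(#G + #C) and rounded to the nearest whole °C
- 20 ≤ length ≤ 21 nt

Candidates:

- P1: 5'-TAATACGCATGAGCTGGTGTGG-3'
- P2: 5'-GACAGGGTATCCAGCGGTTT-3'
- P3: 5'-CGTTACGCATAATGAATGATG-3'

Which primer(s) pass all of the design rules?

P2 only.

P1 (22 nt, A=5 T=6 G=8 C=3): GC 11/22 = 50.0% ✓; longest run = 2 ✓; Tm = 2·11 + 4·11 = 66°C ✓; length 22, outside 20–21 ✗ — fails.
P2 (20 nt, A=4 T=5 G=7 C=4): GC 11/20 = 55.0% ✓; longest run = 3 ✓; Tm = 2·9 + 4·11 = 62°C ✓; length 20 ✓ — passes.
P3 (21 nt, A=7 T=6 G=5 C=3): GC 8/21 = 38.1%, outside 45.4–58.5% ✗; longest run = 2 ✓; Tm = 2·13 + 4·8 = 58°C ✓; length 21 ✓ — fails.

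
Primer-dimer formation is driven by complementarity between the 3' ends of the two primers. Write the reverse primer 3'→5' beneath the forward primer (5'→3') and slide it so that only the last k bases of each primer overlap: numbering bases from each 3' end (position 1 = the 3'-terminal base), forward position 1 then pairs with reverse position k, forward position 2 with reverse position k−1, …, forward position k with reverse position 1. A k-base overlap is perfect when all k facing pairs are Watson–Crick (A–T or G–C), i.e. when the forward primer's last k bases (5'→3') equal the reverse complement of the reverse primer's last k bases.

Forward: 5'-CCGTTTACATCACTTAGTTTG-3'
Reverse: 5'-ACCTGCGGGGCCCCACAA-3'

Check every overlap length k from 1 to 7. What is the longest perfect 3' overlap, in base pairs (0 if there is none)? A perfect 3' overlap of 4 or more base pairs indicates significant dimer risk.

Last 7 bases (5'→3') — forward …TAGTTTG, reverse …CCCACAA.
Reverse complement of the reverse primer's last 7 bases: TTGTGGG; its first k bases are the reverse complement of the reverse primer's last k bases, so a perfect k-base overlap needs the forward primer's last k bases to equal them.
Comparing (forward last k vs required): k=1: G vs T ✗; k=2: TG vs TT ✗; k=3: TTG vs TTG ✓; k=4: TTTG vs TTGT ✗; k=5: GTTTG vs TTGTG ✗; k=6: AGTTTG vs TTGTGG ✗; k=7: TAGTTTG vs TTGTGGG ✗.
Only k = 3 is perfect, so the longest perfect 3' overlap is 3.

Longest perfect overlap: 3 complementary base pairs; below the dimer-risk threshold (threshold 4).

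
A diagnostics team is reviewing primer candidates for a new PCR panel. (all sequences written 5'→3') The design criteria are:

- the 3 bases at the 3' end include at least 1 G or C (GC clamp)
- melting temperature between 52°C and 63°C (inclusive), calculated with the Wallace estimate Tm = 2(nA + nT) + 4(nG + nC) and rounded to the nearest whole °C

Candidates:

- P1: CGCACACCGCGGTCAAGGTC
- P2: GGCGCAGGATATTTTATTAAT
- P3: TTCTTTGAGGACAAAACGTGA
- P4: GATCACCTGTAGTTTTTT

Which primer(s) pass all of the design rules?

P3 only.

P1 (20 nt, A=4 T=2 G=6 C=8): 3' end GTC has 2 G/C ✓; Tm = 2·6 + 4·14 = 68°C, outside 52–63°C ✗ — fails.
P2 (21 nt, A=6 T=8 G=5 C=2): 3' end AAT has 0 G/C, need ≥1 ✗; Tm = 2·14 + 4·7 = 56°C ✓ — fails.
P3 (21 nt, A=7 T=6 G=5 C=3): 3' end TGA has 1 G/C ✓; Tm = 2·13 + 4·8 = 58°C ✓ — passes.
P4 (18 nt, A=3 T=9 G=3 C=3): 3' end TTT has 0 G/C, need ≥1 ✗; Tm = 2·12 + 4·6 = 48°C, outside 52–63°C ✗ — fails.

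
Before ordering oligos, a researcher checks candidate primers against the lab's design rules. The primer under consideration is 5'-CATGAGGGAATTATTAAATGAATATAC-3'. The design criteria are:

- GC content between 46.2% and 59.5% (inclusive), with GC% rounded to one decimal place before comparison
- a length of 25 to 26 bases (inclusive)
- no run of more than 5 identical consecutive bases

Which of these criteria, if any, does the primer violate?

Base counts: A=12, T=8, G=5, C=2 (length 27).
GC content: GC 7/27 = 25.9%, outside 46.2–59.5% ✗
length: length 27, outside 25–26 ✗
homopolymer run: longest run = 3 ✓

Fails: GC content, length.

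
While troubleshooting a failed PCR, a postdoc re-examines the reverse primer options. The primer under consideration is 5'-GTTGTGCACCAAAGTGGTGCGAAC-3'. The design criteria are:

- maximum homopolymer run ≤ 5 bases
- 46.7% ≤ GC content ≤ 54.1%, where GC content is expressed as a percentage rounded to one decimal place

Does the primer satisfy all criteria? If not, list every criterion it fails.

Base counts: A=6, T=5, G=8, C=5 (length 24).
homopolymer run: longest run = 3 ✓
GC content: GC 13/24 = 54.2%, outside 46.7–54.1% ✗

Fails: GC content.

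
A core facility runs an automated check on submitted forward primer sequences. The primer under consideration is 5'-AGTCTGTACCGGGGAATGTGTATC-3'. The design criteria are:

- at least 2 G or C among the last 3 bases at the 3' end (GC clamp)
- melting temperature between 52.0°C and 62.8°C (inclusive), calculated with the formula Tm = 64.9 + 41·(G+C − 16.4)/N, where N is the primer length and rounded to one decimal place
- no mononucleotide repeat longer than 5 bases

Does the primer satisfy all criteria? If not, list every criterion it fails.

Base counts: A=5, T=7, G=8, C=4 (length 24).
GC clamp: 3' end ATC has 1 G/C, need ≥2 ✗
Tm: Tm = 64.9 + 41·(12 − 16.4)/24 = 57.4°C ✓
homopolymer run: longest run = 4 ✓

Fails: GC clamp.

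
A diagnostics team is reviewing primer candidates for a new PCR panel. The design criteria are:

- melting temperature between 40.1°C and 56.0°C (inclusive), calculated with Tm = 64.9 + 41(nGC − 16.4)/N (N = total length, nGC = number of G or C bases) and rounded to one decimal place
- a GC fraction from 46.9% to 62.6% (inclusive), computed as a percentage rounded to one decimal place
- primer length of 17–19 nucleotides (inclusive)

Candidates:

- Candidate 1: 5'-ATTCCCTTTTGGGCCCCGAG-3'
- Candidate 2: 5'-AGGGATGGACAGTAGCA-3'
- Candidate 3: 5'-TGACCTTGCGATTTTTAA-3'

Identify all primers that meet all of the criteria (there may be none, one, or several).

Candidate 2 only.

Candidate 1 (20 nt, A=2 T=6 G=5 C=7): Tm = 64.9 + 41·(12 − 16.4)/20 = 55.9°C ✓; GC 12/20 = 60.0% ✓; length 20, outside 17–19 ✗ — fails.
Candidate 2 (17 nt, A=6 T=2 G=7 C=2): Tm = 64.9 + 41·(9 − 16.4)/17 = 47.1°C ✓; GC 9/17 = 52.9% ✓; length 17 ✓ — passes.
Candidate 3 (18 nt, A=4 T=8 G=3 C=3): Tm = 64.9 + 41·(6 − 16.4)/18 = 41.2°C ✓; GC 6/18 = 33.3%, outside 46.9–62.6% ✗; length 18 ✓ — fails.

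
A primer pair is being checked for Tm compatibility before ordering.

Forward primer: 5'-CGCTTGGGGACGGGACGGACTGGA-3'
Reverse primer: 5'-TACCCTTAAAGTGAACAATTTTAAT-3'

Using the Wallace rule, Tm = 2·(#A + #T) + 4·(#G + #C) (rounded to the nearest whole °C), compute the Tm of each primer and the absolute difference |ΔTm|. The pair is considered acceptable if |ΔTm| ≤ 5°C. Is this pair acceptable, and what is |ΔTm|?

|ΔTm| = 20°C; the pair is not acceptable.

Forward: A=4 T=3 G=12 C=5 → Tm = 2·7 + 4·17 = 82°C.
Reverse: A=10 T=9 G=2 C=4 → Tm = 2·19 + 4·6 = 62°C.
|ΔTm| = |82 − 62| = 20°C, > 5°C.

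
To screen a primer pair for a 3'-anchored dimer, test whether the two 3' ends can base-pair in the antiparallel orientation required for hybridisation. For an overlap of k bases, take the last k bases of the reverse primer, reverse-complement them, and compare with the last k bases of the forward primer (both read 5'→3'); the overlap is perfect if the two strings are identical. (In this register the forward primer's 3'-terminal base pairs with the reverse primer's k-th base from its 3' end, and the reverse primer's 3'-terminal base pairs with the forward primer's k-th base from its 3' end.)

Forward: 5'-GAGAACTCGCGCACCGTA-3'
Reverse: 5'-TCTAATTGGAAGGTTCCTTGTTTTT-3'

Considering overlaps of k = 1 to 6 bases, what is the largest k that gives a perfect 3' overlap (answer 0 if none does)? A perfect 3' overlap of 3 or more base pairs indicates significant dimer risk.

Longest perfect overlap: 1 complementary base pair; below the dimer-risk threshold (threshold 3).

Last 6 bases (5'→3') — forward …ACCGTA, reverse …GTTTTT.
Reverse complement of the reverse primer's last 6 bases: AAAAAC; its first k bases are the reverse complement of the reverse primer's last k bases, so a perfect k-base overlap needs the forward primer's last k bases to equal them.
Comparing (forward last k vs required): k=1: A vs A ✓; k=2: TA vs AA ✗; k=3: GTA vs AAA ✗; k=4: CGTA vs AAAA ✗; k=5: CCGTA vs AAAAA ✗; k=6: ACCGTA vs AAAAAC ✗.
Only k = 1 is perfect, so the longest perfect 3' overlap is 1.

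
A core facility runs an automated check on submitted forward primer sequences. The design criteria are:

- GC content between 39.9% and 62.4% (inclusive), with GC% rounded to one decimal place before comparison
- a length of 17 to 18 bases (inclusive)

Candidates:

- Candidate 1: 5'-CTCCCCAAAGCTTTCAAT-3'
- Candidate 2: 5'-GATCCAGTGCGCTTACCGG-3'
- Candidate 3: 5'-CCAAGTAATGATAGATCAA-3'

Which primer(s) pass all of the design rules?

Candidate 1 (18 nt, A=5 T=5 G=1 C=7): GC 8/18 = 44.4% ✓; length 18 ✓ — passes.
Candidate 2 (19 nt, A=3 T=4 G=6 C=6): GC 12/19 = 63.2%, outside 39.9–62.4% ✗; length 19, outside 17–18 ✗ — fails.
Candidate 3 (19 nt, A=9 T=4 G=3 C=3): GC 6/19 = 31.6%, outside 39.9–62.4% ✗; length 19, outside 17–18 ✗ — fails.

Candidate 1 only.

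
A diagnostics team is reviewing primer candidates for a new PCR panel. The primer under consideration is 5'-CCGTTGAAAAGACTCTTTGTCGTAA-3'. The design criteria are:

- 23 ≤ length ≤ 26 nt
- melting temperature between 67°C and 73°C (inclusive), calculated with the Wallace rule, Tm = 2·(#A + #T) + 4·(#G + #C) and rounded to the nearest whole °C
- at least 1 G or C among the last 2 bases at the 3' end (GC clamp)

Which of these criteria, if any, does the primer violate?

Fails: GC clamp.

Base counts: A=7, T=8, G=5, C=5 (length 25).
length: length 25 ✓
Tm: Tm = 2·15 + 4·10 = 70°C ✓
GC clamp: 3' end AA has 0 G/C, need ≥1 ✗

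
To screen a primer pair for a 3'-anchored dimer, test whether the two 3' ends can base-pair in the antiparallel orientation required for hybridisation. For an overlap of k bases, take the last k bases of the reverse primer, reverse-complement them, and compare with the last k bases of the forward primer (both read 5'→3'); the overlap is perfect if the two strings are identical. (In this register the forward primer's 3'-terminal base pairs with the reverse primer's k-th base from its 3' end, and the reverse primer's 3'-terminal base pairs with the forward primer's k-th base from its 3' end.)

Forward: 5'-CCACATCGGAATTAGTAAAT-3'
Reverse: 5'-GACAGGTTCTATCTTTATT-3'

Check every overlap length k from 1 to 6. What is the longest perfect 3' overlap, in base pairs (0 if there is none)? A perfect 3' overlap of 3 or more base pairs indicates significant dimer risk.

Longest perfect overlap: 3 complementary base pairs; significant dimer risk (threshold 3).

Last 6 bases (5'→3') — forward …GTAAAT, reverse …TTTATT.
Reverse complement of the reverse primer's last 6 bases: AATAAA; its first k bases are the reverse complement of the reverse primer's last k bases, so a perfect k-base overlap needs the forward primer's last k bases to equal them.
Comparing (forward last k vs required): k=1: T vs A ✗; k=2: AT vs AA ✗; k=3: AAT vs AAT ✓; k=4: AAAT vs AATA ✗; k=5: TAAAT vs AATAA ✗; k=6: GTAAAT vs AATAAA ✗.
Only k = 3 is perfect, so the longest perfect 3' overlap is 3.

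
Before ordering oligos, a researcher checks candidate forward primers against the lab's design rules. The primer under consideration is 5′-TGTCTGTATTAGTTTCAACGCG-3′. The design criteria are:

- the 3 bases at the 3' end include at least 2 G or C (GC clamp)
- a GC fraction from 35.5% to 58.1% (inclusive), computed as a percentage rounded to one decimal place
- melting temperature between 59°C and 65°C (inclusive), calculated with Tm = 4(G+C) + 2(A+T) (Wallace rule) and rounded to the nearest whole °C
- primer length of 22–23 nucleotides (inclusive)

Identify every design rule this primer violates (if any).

Meets all criteria.

Base counts: A=4, T=9, G=5, C=4 (length 22).
GC clamp: 3' end GCG has 3 G/C ✓
GC content: GC 9/22 = 40.9% ✓
Tm: Tm = 2·13 + 4·9 = 62°C ✓
length: length 22 ✓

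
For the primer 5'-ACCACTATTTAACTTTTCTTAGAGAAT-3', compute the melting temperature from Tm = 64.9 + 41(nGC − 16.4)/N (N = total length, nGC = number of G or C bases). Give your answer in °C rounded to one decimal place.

50.6°C

Base counts: A=9, T=11, G=2, C=5; G+C = 7, N = 27.
Tm = 64.9 + 41·(7 − 16.4)/27 = 64.9 + -385.40/27 = 50.6°C.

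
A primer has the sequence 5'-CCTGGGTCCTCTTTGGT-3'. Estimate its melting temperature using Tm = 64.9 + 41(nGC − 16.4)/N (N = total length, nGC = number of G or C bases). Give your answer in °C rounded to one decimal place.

Base counts: A=0, T=7, G=5, C=5; G+C = 10, N = 17.
Tm = 64.9 + 41·(10 − 16.4)/17 = 64.9 + -262.40/17 = 49.5°C.

49.5°C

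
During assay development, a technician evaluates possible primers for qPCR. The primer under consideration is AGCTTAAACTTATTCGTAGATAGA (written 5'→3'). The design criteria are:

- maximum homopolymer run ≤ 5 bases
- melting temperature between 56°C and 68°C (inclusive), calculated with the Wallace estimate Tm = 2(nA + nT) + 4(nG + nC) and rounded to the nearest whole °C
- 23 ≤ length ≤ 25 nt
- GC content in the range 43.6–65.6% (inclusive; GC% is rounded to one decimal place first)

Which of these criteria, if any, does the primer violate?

Fails: GC content.

Base counts: A=9, T=8, G=4, C=3 (length 24).
homopolymer run: longest run = 3 ✓
Tm: Tm = 2·17 + 4·7 = 62°C ✓
length: length 24 ✓
GC content: GC 7/24 = 29.2%, outside 43.6–65.6% ✗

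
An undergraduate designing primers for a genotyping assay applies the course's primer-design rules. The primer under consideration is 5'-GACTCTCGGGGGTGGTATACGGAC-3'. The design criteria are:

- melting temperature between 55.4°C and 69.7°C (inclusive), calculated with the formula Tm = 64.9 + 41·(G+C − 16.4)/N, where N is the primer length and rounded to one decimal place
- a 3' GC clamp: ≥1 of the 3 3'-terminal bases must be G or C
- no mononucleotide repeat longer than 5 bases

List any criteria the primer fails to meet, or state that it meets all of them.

Base counts: A=4, T=5, G=10, C=5 (length 24).
Tm: Tm = 64.9 + 41·(15 − 16.4)/24 = 62.5°C ✓
GC clamp: 3' end GAC has 2 G/C ✓
homopolymer run: longest run = 5 ✓

Meets all criteria.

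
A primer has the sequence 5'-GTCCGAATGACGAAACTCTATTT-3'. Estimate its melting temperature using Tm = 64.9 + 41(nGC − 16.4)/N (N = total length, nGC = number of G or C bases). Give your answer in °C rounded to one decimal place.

Base counts: A=7, T=7, G=4, C=5; G+C = 9, N = 23.
Tm = 64.9 + 41·(9 − 16.4)/23 = 64.9 + -303.40/23 = 51.7°C.

51.7°C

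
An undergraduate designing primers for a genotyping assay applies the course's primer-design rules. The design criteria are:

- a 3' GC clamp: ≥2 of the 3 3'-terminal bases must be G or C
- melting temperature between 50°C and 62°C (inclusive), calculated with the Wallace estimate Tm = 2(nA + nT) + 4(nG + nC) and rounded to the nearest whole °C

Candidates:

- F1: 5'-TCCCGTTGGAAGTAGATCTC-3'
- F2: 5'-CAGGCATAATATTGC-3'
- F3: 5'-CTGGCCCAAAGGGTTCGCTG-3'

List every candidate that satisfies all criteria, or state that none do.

F1 only.

F1 (20 nt, A=4 T=6 G=5 C=5): 3' end CTC has 2 G/C ✓; Tm = 2·10 + 4·10 = 60°C ✓ — passes.
F2 (15 nt, A=5 T=4 G=3 C=3): 3' end TGC has 2 G/C ✓; Tm = 2·9 + 4·6 = 42°C, outside 50–62°C ✗ — fails.
F3 (20 nt, A=3 T=4 G=7 C=6): 3' end CTG has 2 G/C ✓; Tm = 2·7 + 4·13 = 66°C, outside 50–62°C ✗ — fails.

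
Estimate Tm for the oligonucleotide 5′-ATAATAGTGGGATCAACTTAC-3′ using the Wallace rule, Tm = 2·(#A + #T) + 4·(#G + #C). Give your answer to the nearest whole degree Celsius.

56°C

Base counts: A=8, T=6, G=4, C=3 (length 21).
Tm = 2·(8+6) + 4·(4+3) = 2·14 + 4·7 = 28 + 28 = 56°C.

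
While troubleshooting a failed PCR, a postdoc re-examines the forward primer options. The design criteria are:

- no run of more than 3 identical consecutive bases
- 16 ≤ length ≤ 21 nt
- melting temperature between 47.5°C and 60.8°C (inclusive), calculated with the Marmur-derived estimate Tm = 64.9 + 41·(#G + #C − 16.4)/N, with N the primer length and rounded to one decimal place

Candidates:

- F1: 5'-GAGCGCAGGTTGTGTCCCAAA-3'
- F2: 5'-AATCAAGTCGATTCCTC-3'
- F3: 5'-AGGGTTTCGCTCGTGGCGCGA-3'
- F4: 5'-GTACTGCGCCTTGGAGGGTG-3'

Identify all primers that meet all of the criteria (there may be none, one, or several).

F1, F3 and F4.

F1 (21 nt, A=5 T=4 G=7 C=5): longest run = 3 ✓; length 21 ✓; Tm = 64.9 + 41·(12 − 16.4)/21 = 56.3°C ✓ — passes.
F2 (17 nt, A=5 T=5 G=2 C=5): longest run = 2 ✓; length 17 ✓; Tm = 64.9 + 41·(7 − 16.4)/17 = 42.2°C, outside 47.5–60.8°C ✗ — fails.
F3 (21 nt, A=2 T=5 G=9 C=5): longest run = 3 ✓; length 21 ✓; Tm = 64.9 + 41·(14 − 16.4)/21 = 60.2°C ✓ — passes.
F4 (20 nt, A=2 T=5 G=9 C=4): longest run = 3 ✓; length 20 ✓; Tm = 64.9 + 41·(13 − 16.4)/20 = 57.9°C ✓ — passes.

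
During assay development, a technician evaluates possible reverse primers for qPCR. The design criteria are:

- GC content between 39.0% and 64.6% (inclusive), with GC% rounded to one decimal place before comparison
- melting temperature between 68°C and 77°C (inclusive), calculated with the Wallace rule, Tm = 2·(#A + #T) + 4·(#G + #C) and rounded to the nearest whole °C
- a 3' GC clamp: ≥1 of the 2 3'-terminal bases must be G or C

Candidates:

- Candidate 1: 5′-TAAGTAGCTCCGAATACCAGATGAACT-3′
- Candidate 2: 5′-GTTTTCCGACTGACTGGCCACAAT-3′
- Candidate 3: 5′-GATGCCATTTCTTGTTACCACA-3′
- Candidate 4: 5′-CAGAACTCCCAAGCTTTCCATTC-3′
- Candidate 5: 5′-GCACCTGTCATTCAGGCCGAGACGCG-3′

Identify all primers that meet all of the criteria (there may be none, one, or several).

Candidate 1 and Candidate 4.

Candidate 1 (27 nt, A=10 T=6 G=5 C=6): GC 11/27 = 40.7% ✓; Tm = 2·16 + 4·11 = 76°C ✓; 3' end CT has 1 G/C ✓ — passes.
Candidate 2 (24 nt, A=5 T=7 G=5 C=7): GC 12/24 = 50.0% ✓; Tm = 2·12 + 4·12 = 72°C ✓; 3' end AT has 0 G/C, need ≥1 ✗ — fails.
Candidate 3 (22 nt, A=5 T=8 G=3 C=6): GC 9/22 = 40.9% ✓; Tm = 2·13 + 4·9 = 62°C, outside 68–77°C ✗; 3' end CA has 1 G/C ✓ — fails.
Candidate 4 (23 nt, A=6 T=6 G=2 C=9): GC 11/23 = 47.8% ✓; Tm = 2·12 + 4·11 = 68°C ✓; 3' end TC has 1 G/C ✓ — passes.
Candidate 5 (26 nt, A=5 T=4 G=8 C=9): GC 17/26 = 65.4%, outside 39.0–64.6% ✗; Tm = 2·9 + 4·17 = 86°C, outside 68–77°C ✗; 3' end CG has 2 G/C ✓ — fails.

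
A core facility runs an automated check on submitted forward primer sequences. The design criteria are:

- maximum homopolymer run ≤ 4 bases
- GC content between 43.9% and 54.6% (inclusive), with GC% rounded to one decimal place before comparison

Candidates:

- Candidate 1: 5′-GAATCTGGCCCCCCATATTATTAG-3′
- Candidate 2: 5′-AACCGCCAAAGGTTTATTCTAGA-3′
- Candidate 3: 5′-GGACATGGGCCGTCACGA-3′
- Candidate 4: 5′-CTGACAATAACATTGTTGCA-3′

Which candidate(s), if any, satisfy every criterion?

Candidate 1 (24 nt, A=6 T=7 G=4 C=7): longest run = 6, exceeds 4 ✗; GC 11/24 = 45.8% ✓ — fails.
Candidate 2 (23 nt, A=8 T=6 G=4 C=5): longest run = 3 ✓; GC 9/23 = 39.1%, outside 43.9–54.6% ✗ — fails.
Candidate 3 (18 nt, A=4 T=2 G=7 C=5): longest run = 3 ✓; GC 12/18 = 66.7%, outside 43.9–54.6% ✗ — fails.
Candidate 4 (20 nt, A=7 T=6 G=3 C=4): longest run = 2 ✓; GC 7/20 = 35.0%, outside 43.9–54.6% ✗ — fails.

None of the candidates satisfy all criteria.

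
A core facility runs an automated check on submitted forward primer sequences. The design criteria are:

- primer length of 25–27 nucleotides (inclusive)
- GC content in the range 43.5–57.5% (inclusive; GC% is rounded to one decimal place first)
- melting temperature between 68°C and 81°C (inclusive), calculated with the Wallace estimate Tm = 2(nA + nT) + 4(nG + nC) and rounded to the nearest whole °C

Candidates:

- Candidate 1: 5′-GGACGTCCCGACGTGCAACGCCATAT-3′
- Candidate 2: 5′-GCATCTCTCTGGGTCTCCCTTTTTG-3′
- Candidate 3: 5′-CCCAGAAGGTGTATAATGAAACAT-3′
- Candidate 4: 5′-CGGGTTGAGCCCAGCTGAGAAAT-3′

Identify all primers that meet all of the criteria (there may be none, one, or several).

Candidate 1 (26 nt, A=6 T=4 G=7 C=9): length 26 ✓; GC 16/26 = 61.5%, outside 43.5–57.5% ✗; Tm = 2·10 + 4·16 = 84°C, outside 68–81°C ✗ — fails.
Candidate 2 (25 nt, A=1 T=11 G=5 C=8): length 25 ✓; GC 13/25 = 52.0% ✓; Tm = 2·12 + 4·13 = 76°C ✓ — passes.
Candidate 3 (24 nt, A=10 T=5 G=5 C=4): length 24, outside 25–27 ✗; GC 9/24 = 37.5%, outside 43.5–57.5% ✗; Tm = 2·15 + 4·9 = 66°C, outside 68–81°C ✗ — fails.
Candidate 4 (23 nt, A=6 T=4 G=8 C=5): length 23, outside 25–27 ✗; GC 13/23 = 56.5% ✓; Tm = 2·10 + 4·13 = 72°C ✓ — fails.

Candidate 2 only.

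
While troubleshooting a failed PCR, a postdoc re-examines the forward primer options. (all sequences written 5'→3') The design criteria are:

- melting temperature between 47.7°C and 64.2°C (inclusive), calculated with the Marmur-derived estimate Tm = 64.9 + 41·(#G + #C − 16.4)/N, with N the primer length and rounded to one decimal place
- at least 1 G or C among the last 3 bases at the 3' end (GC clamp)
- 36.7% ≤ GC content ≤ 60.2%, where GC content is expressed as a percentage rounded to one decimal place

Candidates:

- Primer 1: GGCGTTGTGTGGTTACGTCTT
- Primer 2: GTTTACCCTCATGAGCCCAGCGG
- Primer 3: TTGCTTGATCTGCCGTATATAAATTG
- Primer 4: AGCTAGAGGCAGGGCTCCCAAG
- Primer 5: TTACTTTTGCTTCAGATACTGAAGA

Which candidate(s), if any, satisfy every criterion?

Primer 1 only.

Primer 1 (21 nt, A=1 T=9 G=8 C=3): Tm = 64.9 + 41·(11 − 16.4)/21 = 54.4°C ✓; 3' end CTT has 1 G/C ✓; GC 11/21 = 52.4% ✓ — passes.
Primer 2 (23 nt, A=4 T=5 G=6 C=8): Tm = 64.9 + 41·(14 − 16.4)/23 = 60.6°C ✓; 3' end CGG has 3 G/C ✓; GC 14/23 = 60.9%, outside 36.7–60.2% ✗ — fails.
Primer 3 (26 nt, A=6 T=11 G=5 C=4): Tm = 64.9 + 41·(9 − 16.4)/26 = 53.2°C ✓; 3' end TTG has 1 G/C ✓; GC 9/26 = 34.6%, outside 36.7–60.2% ✗ — fails.
Primer 4 (22 nt, A=6 T=2 G=8 C=6): Tm = 64.9 + 41·(14 − 16.4)/22 = 60.4°C ✓; 3' end AAG has 1 G/C ✓; GC 14/22 = 63.6%, outside 36.7–60.2% ✗ — fails.
Primer 5 (25 nt, A=7 T=10 G=4 C=4): Tm = 64.9 + 41·(8 − 16.4)/25 = 51.1°C ✓; 3' end AGA has 1 G/C ✓; GC 8/25 = 32.0%, outside 36.7–60.2% ✗ — fails.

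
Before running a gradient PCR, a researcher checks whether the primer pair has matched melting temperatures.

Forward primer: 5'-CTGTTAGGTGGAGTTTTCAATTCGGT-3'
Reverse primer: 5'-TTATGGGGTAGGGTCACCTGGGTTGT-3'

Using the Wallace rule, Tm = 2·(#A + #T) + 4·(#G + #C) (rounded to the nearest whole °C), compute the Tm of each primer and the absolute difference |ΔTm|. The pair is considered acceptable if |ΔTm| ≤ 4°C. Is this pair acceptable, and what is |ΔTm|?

|ΔTm| = 6°C; the pair is not acceptable.

Forward: A=4 T=11 G=8 C=3 → Tm = 2·15 + 4·11 = 74°C.
Reverse: A=3 T=9 G=11 C=3 → Tm = 2·12 + 4·14 = 80°C.
|ΔTm| = |74 − 80| = 6°C, > 4°C.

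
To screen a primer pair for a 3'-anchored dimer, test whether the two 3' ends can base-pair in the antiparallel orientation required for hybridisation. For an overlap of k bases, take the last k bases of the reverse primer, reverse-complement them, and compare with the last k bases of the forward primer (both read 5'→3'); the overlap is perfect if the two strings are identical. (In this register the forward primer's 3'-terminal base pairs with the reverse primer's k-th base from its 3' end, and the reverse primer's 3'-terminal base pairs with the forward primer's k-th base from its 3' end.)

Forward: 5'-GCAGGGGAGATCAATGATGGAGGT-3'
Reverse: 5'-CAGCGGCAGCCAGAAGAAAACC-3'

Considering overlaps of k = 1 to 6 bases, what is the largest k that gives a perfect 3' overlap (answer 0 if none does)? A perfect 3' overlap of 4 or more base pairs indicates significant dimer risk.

Last 6 bases (5'→3') — forward …GGAGGT, reverse …AAAACC.
Reverse complement of the reverse primer's last 6 bases: GGTTTT; its first k bases are the reverse complement of the reverse primer's last k bases, so a perfect k-base overlap needs the forward primer's last k bases to equal them.
Comparing (forward last k vs required): k=1: T vs G ✗; k=2: GT vs GG ✗; k=3: GGT vs GGT ✓; k=4: AGGT vs GGTT ✗; k=5: GAGGT vs GGTTT ✗; k=6: GGAGGT vs GGTTTT ✗.
Only k = 3 is perfect, so the longest perfect 3' overlap is 3.

Longest perfect overlap: 3 complementary base pairs; below the dimer-risk threshold (threshold 4).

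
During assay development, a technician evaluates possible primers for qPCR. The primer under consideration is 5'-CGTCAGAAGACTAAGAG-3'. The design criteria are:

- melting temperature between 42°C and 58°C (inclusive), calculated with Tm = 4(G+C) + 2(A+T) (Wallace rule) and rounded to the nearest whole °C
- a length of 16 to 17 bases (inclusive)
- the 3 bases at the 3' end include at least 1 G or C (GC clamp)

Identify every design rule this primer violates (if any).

Meets all criteria.

Base counts: A=7, T=2, G=5, C=3 (length 17).
Tm: Tm = 2·9 + 4·8 = 50°C ✓
length: length 17 ✓
GC clamp: 3' end GAG has 2 G/C ✓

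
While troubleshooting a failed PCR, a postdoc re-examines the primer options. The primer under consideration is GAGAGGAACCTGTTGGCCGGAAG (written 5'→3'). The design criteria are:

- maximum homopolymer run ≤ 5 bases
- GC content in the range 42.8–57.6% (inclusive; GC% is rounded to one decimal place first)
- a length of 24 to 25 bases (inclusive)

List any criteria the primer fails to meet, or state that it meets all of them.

Base counts: A=6, T=3, G=10, C=4 (length 23).
homopolymer run: longest run = 2 ✓
GC content: GC 14/23 = 60.9%, outside 42.8–57.6% ✗
length: length 23, outside 24–25 ✗

Fails: GC content, length.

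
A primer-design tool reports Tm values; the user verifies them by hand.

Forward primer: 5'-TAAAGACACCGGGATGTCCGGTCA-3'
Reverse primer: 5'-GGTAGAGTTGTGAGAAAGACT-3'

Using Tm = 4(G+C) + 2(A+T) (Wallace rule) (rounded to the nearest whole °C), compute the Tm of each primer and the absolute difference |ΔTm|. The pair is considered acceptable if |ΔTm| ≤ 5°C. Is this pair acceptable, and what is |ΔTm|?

Forward: A=7 T=4 G=7 C=6 → Tm = 2·11 + 4·13 = 74°C.
Reverse: A=7 T=5 G=8 C=1 → Tm = 2·12 + 4·9 = 60°C.
|ΔTm| = |74 − 60| = 14°C, > 5°C.

|ΔTm| = 14°C; the pair is not acceptable.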